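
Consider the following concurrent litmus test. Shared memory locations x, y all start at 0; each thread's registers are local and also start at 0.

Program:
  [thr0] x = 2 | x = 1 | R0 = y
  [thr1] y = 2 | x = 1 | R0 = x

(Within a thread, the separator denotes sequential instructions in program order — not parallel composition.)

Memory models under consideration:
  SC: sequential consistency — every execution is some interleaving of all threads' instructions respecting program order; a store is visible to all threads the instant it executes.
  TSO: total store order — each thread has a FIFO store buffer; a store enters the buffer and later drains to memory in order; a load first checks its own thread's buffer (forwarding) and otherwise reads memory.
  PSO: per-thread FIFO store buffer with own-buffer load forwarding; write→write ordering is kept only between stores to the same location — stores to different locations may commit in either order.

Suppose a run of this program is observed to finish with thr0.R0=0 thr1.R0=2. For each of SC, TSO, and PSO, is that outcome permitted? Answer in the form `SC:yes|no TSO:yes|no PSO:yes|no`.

outcome vector order: (thr0.R0,thr1.R0)
under SC → 01, 21, 22
under TSO → 01, 02, 21, 22
under PSO → 01, 02, 21, 22
target 02 ∈ {TSO,PSO}

SC:no TSO:yes PSO:yes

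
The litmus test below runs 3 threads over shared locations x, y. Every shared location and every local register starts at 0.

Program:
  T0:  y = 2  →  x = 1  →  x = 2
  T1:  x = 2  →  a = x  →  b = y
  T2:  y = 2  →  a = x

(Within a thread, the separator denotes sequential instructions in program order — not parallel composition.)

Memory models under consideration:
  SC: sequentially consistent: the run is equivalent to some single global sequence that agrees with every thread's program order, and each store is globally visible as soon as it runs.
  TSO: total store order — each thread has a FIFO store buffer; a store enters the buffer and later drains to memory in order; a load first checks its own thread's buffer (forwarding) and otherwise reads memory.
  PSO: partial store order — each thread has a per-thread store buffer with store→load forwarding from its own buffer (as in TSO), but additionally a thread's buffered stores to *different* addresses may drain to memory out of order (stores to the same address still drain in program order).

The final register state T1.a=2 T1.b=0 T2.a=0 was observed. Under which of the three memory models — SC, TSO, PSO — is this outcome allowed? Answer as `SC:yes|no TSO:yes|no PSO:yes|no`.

outcome vector order: (T1.a,T1.b,T2.a)
SC (8): (1,2,0) (1,2,1) (1,2,2) (2,0,1) (2,0,2) (2,2,0) (2,2,1) (2,2,2)
TSO (9): (1,2,0) (1,2,1) (1,2,2) (2,0,0) (2,0,1) (2,0,2) (2,2,0) (2,2,1) (2,2,2)
PSO (12): (1,0,0) (1,0,1) (1,0,2) (1,2,0) (1,2,1) (1,2,2) (2,0,0) (2,0,1) (2,0,2) (2,2,0) (2,2,1) (2,2,2)
target (2,0,0) ∈ {TSO,PSO}

SC:no TSO:yes PSO:yes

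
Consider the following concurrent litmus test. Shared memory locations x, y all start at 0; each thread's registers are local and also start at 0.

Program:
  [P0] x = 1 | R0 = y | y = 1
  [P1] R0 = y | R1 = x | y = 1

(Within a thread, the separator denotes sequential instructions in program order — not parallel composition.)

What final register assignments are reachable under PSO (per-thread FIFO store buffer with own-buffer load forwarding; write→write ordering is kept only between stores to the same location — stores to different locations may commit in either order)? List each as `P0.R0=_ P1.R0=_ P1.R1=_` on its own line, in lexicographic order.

outcome vector order: (P0.R0,P1.R0,P1.R1)
|PSO outcomes| = 6

P0.R0=0 P1.R0=0 P1.R1=0
P0.R0=0 P1.R0=0 P1.R1=1
P0.R0=0 P1.R0=1 P1.R1=0
P0.R0=0 P1.R0=1 P1.R1=1
P0.R0=1 P1.R0=0 P1.R1=0
P0.R0=1 P1.R0=0 P1.R1=1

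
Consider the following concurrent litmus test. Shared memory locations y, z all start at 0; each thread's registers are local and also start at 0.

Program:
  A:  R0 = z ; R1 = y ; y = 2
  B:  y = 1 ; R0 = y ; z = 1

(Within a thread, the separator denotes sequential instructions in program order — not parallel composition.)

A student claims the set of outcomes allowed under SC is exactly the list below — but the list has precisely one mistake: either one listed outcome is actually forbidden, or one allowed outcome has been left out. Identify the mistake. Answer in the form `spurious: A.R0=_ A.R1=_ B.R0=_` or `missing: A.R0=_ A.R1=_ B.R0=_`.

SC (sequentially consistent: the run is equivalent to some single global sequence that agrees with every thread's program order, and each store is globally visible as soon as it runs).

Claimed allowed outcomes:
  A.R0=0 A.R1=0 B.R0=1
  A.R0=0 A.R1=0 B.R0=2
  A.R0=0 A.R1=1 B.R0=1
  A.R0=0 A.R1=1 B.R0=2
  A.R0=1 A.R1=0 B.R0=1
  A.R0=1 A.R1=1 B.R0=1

spurious: A.R0=1 A.R1=0 B.R0=1

outcome vector order: (A.R0,A.R1,B.R0)
SC: 5 outcomes — {<0 0 1>, <0 0 2>, <0 1 1>, <0 1 2>, <1 1 1>}
claimed∖SC = {<1 0 1>}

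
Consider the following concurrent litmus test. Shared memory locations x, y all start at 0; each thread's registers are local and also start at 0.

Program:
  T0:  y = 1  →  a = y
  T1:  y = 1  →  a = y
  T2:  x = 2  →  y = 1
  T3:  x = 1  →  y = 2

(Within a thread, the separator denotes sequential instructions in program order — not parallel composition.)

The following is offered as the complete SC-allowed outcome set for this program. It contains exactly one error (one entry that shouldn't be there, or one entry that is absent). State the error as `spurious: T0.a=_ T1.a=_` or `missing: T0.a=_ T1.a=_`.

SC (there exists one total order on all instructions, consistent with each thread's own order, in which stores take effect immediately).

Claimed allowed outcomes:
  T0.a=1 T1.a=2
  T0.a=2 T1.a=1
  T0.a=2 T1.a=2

outcome vector order: (T0.a,T1.a)
SC (4): 1/1; 1/2; 2/1; 2/2
SC∖claimed = {1/1}

missing: T0.a=1 T1.a=1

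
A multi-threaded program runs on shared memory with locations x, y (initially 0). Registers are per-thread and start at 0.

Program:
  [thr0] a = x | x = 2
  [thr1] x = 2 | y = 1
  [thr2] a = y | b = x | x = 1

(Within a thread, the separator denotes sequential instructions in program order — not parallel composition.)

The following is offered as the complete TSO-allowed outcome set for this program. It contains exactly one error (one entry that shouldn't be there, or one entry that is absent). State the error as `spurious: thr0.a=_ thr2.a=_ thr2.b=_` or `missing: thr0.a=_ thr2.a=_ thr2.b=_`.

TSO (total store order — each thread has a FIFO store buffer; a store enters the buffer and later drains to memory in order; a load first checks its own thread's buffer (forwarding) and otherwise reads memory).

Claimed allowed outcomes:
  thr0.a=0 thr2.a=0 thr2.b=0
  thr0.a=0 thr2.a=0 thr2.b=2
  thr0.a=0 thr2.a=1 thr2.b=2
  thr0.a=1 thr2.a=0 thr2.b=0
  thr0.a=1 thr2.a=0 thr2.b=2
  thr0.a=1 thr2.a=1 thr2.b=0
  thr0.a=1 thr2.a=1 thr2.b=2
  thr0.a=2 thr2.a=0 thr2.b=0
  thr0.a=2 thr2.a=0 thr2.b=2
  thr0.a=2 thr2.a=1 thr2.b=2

outcome vector order: (thr0.a,thr2.a,thr2.b)
TSO (9): 000 002 012 100 102 112 200 202 212
claimed∖TSO = {110}

spurious: thr0.a=1 thr2.a=1 thr2.b=0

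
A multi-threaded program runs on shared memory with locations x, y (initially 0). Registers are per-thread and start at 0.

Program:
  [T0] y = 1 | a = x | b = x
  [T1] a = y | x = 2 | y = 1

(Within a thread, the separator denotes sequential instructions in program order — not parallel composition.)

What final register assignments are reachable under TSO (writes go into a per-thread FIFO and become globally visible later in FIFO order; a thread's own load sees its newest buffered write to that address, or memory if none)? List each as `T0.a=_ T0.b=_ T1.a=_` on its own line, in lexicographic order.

T0.a=0 T0.b=0 T1.a=0
T0.a=0 T0.b=0 T1.a=1
T0.a=0 T0.b=2 T1.a=0
T0.a=0 T0.b=2 T1.a=1
T0.a=2 T0.b=2 T1.a=0
T0.a=2 T0.b=2 T1.a=1

outcome vector order: (T0.a,T0.b,T1.a)
|TSO outcomes| = 6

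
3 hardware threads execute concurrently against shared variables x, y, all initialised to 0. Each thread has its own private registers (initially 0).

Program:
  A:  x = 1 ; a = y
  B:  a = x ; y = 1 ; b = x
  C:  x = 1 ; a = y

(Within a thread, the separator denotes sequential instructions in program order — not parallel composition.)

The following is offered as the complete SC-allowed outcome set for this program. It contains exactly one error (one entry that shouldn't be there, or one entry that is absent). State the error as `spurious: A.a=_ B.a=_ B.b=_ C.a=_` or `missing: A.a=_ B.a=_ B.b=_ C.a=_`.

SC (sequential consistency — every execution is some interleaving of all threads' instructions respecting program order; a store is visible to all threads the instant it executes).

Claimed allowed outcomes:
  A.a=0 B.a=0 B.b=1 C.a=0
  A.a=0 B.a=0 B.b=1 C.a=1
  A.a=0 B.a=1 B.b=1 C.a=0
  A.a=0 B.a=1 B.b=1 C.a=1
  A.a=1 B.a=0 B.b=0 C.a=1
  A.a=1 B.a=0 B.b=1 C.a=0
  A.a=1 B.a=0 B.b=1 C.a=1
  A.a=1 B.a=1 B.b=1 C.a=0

missing: A.a=1 B.a=1 B.b=1 C.a=1

outcome vector order: (A.a,B.a,B.b,C.a)
[SC] allowed = {0/0/1/0; 0/0/1/1; 0/1/1/0; 0/1/1/1; 1/0/0/1; 1/0/1/0; 1/0/1/1; 1/1/1/0; 1/1/1/1}
SC∖claimed = {1/1/1/1}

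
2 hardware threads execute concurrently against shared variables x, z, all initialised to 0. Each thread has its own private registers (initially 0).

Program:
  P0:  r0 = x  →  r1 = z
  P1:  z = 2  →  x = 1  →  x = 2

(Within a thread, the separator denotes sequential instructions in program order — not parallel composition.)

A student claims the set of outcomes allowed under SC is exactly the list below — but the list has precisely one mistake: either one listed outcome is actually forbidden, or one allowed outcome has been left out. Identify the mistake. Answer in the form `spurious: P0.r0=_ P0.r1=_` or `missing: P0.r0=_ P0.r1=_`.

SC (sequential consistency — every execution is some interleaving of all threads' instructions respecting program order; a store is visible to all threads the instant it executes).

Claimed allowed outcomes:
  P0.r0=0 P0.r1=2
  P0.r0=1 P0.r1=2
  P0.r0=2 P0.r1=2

missing: P0.r0=0 P0.r1=0

outcome vector order: (P0.r0,P0.r1)
[SC] allowed = {<0 0>, <0 2>, <1 2>, <2 2>}
SC∖claimed = {<0 0>}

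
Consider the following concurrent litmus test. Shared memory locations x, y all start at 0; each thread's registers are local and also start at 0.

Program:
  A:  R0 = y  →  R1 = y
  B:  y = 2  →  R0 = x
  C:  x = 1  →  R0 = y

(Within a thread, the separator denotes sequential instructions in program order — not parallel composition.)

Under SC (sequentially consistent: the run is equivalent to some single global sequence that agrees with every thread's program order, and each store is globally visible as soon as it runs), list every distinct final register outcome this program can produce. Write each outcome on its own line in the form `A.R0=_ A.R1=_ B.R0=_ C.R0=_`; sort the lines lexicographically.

A.R0=0 A.R1=0 B.R0=0 C.R0=2
A.R0=0 A.R1=0 B.R0=1 C.R0=0
A.R0=0 A.R1=0 B.R0=1 C.R0=2
A.R0=0 A.R1=2 B.R0=0 C.R0=2
A.R0=0 A.R1=2 B.R0=1 C.R0=0
A.R0=0 A.R1=2 B.R0=1 C.R0=2
A.R0=2 A.R1=2 B.R0=0 C.R0=2
A.R0=2 A.R1=2 B.R0=1 C.R0=0
A.R0=2 A.R1=2 B.R0=1 C.R0=2

outcome vector order: (A.R0,A.R1,B.R0,C.R0)
|SC outcomes| = 9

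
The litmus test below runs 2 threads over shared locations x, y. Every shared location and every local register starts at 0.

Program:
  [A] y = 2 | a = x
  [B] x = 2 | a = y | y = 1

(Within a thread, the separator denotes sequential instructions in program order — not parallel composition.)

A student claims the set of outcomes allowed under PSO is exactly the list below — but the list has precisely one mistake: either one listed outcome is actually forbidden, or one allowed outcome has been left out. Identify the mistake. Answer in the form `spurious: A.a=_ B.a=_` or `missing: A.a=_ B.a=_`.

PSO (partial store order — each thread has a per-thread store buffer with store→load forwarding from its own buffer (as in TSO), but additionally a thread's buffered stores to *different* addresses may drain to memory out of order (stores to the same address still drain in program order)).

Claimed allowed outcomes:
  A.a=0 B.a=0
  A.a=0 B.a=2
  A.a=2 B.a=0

outcome vector order: (A.a,B.a)
under PSO → 00 02 20 22
PSO∖claimed = {22}

missing: A.a=2 B.a=2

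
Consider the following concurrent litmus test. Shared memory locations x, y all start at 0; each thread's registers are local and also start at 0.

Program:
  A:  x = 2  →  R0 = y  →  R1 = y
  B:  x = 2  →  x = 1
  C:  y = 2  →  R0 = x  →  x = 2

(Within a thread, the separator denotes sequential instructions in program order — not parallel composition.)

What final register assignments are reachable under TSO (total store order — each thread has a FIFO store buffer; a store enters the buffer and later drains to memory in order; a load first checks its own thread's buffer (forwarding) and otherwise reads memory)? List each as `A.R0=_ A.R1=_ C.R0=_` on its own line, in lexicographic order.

A.R0=0 A.R1=0 C.R0=0
A.R0=0 A.R1=0 C.R0=1
A.R0=0 A.R1=0 C.R0=2
A.R0=0 A.R1=2 C.R0=0
A.R0=0 A.R1=2 C.R0=1
A.R0=0 A.R1=2 C.R0=2
A.R0=2 A.R1=2 C.R0=0
A.R0=2 A.R1=2 C.R0=1
A.R0=2 A.R1=2 C.R0=2

outcome vector order: (A.R0,A.R1,C.R0)
|TSO outcomes| = 9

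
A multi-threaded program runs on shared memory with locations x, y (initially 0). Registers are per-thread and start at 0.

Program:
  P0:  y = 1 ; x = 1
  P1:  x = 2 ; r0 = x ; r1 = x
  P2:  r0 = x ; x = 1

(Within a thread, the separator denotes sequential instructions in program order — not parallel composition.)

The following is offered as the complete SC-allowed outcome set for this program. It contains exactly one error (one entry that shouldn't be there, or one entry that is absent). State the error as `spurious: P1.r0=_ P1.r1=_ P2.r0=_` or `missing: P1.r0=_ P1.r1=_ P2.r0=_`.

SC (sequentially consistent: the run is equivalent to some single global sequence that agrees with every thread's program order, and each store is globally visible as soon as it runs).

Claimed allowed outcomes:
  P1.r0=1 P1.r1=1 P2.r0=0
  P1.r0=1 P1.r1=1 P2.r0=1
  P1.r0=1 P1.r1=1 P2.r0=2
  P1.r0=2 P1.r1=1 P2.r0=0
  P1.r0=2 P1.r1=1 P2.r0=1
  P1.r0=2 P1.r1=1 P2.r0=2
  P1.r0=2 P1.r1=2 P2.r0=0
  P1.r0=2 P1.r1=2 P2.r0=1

missing: P1.r0=2 P1.r1=2 P2.r0=2

outcome vector order: (P1.r0,P1.r1,P2.r0)
[SC] allowed = {110, 111, 112, 210, 211, 212, 220, 221, 222}
SC∖claimed = {222}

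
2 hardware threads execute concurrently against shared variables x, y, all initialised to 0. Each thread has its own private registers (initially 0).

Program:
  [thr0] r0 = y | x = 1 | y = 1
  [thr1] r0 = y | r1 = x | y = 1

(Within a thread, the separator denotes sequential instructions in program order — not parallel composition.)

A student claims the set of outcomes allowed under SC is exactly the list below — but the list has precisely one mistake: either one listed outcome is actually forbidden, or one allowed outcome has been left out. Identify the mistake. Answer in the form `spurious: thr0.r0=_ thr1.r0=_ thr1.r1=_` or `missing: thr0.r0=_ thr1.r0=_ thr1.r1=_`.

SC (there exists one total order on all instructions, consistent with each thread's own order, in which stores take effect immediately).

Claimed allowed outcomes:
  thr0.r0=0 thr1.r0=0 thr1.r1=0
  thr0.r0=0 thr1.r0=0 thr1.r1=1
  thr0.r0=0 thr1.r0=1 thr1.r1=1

outcome vector order: (thr0.r0,thr1.r0,thr1.r1)
SC: 4 outcomes — {0/0/0 0/0/1 0/1/1 1/0/0}
SC∖claimed = {1/0/0}

missing: thr0.r0=1 thr1.r0=0 thr1.r1=0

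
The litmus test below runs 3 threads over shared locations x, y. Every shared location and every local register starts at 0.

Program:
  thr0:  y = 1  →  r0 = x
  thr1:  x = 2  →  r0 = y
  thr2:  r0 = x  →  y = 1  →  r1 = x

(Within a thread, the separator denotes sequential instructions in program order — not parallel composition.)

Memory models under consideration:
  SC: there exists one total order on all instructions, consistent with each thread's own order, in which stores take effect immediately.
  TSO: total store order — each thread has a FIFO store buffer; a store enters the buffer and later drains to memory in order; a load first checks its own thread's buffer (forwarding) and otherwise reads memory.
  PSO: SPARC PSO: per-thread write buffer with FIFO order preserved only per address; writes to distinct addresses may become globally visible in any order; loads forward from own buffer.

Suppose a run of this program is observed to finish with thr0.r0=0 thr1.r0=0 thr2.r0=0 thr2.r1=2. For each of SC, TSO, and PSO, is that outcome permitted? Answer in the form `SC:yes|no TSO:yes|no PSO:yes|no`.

SC:no TSO:yes PSO:yes

outcome vector order: (thr0.r0,thr1.r0,thr2.r0,thr2.r1)
under SC → <0 1 0 0>; <0 1 0 2>; <0 1 2 2>; <2 0 0 2>; <2 0 2 2>; <2 1 0 0>; <2 1 0 2>; <2 1 2 2>
under TSO → <0 0 0 0>; <0 0 0 2>; <0 0 2 2>; <0 1 0 0>; <0 1 0 2>; <0 1 2 2>; <2 0 0 0>; <2 0 0 2>; <2 0 2 2>; <2 1 0 0>; <2 1 0 2>; <2 1 2 2>
under PSO → <0 0 0 0>; <0 0 0 2>; <0 0 2 2>; <0 1 0 0>; <0 1 0 2>; <0 1 2 2>; <2 0 0 0>; <2 0 0 2>; <2 0 2 2>; <2 1 0 0>; <2 1 0 2>; <2 1 2 2>
target <0 0 0 2> ∈ {TSO,PSO}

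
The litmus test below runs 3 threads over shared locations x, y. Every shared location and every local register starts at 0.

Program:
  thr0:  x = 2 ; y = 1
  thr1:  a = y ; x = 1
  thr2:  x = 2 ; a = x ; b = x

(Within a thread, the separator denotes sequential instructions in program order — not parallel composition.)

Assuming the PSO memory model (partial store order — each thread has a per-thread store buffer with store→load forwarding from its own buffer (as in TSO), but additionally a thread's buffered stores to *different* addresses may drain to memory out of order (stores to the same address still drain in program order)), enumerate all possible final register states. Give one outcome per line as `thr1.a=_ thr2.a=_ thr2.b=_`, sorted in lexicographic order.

thr1.a=0 thr2.a=1 thr2.b=1
thr1.a=0 thr2.a=1 thr2.b=2
thr1.a=0 thr2.a=2 thr2.b=1
thr1.a=0 thr2.a=2 thr2.b=2
thr1.a=1 thr2.a=1 thr2.b=1
thr1.a=1 thr2.a=1 thr2.b=2
thr1.a=1 thr2.a=2 thr2.b=1
thr1.a=1 thr2.a=2 thr2.b=2

outcome vector order: (thr1.a,thr2.a,thr2.b)
|PSO outcomes| = 8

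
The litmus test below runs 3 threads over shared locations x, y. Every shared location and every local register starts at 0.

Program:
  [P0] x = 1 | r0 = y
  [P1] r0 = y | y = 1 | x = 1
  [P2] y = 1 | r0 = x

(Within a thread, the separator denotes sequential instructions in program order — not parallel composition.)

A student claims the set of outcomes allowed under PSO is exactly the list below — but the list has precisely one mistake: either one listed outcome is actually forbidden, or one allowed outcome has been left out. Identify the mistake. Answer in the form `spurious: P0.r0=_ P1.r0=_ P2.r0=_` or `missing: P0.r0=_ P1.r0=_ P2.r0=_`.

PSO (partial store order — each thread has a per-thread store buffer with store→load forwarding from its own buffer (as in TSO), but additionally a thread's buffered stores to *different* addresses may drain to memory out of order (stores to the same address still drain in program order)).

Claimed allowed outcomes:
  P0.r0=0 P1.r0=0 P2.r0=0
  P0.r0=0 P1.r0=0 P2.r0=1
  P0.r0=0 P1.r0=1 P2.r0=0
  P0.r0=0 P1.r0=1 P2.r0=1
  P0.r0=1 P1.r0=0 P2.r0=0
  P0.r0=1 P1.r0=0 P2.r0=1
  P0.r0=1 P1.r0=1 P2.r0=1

missing: P0.r0=1 P1.r0=1 P2.r0=0

outcome vector order: (P0.r0,P1.r0,P2.r0)
PSO: 8 outcomes — {000, 001, 010, 011, 100, 101, 110, 111}
PSO∖claimed = {110}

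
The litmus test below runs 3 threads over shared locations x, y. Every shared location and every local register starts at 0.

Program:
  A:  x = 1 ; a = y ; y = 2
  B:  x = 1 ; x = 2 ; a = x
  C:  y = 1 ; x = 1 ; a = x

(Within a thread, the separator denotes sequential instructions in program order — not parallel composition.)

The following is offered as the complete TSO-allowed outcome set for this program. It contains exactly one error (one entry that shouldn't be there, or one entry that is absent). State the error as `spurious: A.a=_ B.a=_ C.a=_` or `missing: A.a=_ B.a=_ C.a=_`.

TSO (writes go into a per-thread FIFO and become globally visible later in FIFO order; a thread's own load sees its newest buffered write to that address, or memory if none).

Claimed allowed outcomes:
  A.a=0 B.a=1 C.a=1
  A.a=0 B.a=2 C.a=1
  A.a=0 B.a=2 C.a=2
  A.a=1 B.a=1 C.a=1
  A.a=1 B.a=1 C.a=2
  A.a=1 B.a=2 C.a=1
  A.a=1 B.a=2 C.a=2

missing: A.a=0 B.a=1 C.a=2

outcome vector order: (A.a,B.a,C.a)
[TSO] allowed = {011 012 021 022 111 112 121 122}
TSO∖claimed = {012}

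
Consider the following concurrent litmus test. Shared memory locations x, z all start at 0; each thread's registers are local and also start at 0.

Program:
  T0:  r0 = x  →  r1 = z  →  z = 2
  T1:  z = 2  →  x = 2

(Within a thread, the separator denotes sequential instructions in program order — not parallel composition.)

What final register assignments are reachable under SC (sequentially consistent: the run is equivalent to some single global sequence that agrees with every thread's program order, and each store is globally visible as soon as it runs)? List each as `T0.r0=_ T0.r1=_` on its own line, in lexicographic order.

T0.r0=0 T0.r1=0
T0.r0=0 T0.r1=2
T0.r0=2 T0.r1=2

outcome vector order: (T0.r0,T0.r1)
|SC outcomes| = 3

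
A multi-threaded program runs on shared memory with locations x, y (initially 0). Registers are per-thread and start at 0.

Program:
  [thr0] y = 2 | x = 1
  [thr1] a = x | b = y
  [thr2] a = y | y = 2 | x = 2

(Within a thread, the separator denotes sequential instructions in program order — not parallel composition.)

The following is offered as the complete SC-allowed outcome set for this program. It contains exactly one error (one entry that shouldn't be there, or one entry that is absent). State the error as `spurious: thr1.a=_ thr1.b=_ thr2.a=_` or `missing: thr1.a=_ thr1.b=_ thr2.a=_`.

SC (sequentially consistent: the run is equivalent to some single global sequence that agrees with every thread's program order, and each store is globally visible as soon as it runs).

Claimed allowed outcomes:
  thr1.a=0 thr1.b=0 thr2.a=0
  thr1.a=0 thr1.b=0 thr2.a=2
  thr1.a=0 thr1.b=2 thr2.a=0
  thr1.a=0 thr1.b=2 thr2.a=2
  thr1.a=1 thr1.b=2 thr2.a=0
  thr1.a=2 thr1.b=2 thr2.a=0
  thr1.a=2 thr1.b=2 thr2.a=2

outcome vector order: (thr1.a,thr1.b,thr2.a)
under SC → <0 0 0>, <0 0 2>, <0 2 0>, <0 2 2>, <1 2 0>, <1 2 2>, <2 2 0>, <2 2 2>
SC∖claimed = {<1 2 2>}

missing: thr1.a=1 thr1.b=2 thr2.a=2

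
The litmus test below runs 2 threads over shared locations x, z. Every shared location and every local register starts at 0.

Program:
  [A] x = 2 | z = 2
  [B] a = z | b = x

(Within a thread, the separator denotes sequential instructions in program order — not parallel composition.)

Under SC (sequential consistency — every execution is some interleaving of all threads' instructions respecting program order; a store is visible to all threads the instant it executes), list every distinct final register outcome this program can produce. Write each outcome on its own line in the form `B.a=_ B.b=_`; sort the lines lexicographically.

B.a=0 B.b=0
B.a=0 B.b=2
B.a=2 B.b=2

outcome vector order: (B.a,B.b)
|SC outcomes| = 3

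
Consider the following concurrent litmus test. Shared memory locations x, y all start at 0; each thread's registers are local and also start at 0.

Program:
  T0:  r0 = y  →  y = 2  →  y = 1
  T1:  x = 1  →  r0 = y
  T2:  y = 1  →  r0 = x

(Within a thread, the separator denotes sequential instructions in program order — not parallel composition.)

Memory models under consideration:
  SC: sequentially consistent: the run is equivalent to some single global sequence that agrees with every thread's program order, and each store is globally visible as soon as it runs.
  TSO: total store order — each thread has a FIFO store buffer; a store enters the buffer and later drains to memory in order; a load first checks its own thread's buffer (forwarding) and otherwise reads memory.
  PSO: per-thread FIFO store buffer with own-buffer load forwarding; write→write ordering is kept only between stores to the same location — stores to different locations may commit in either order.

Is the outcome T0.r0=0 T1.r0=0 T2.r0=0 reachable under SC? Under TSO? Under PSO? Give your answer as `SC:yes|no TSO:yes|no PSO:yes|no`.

outcome vector order: (T0.r0,T1.r0,T2.r0)
SC: 10 outcomes — {0/0/1, 0/1/0, 0/1/1, 0/2/0, 0/2/1, 1/0/1, 1/1/0, 1/1/1, 1/2/0, 1/2/1}
TSO: 12 outcomes — {0/0/0, 0/0/1, 0/1/0, 0/1/1, 0/2/0, 0/2/1, 1/0/0, 1/0/1, 1/1/0, 1/1/1, 1/2/0, 1/2/1}
PSO: 12 outcomes — {0/0/0, 0/0/1, 0/1/0, 0/1/1, 0/2/0, 0/2/1, 1/0/0, 1/0/1, 1/1/0, 1/1/1, 1/2/0, 1/2/1}
target 0/0/0 ∈ {TSO,PSO}

SC:no TSO:yes PSO:yes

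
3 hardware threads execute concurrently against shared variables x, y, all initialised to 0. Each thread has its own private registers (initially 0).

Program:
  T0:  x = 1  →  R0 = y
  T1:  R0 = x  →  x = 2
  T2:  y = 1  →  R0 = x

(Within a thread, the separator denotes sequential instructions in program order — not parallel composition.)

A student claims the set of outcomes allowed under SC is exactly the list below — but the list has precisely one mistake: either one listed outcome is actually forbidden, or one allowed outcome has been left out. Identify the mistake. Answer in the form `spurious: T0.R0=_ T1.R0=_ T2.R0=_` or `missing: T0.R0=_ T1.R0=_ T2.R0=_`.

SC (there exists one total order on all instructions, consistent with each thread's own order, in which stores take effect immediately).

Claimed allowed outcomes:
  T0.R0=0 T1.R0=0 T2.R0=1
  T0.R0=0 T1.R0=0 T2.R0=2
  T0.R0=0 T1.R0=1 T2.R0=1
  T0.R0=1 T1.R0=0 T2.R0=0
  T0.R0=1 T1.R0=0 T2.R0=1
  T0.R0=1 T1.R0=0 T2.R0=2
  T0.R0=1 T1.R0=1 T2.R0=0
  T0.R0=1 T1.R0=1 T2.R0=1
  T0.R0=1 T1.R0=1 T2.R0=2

outcome vector order: (T0.R0,T1.R0,T2.R0)
[SC] allowed = {(0,0,1) (0,0,2) (0,1,1) (0,1,2) (1,0,0) (1,0,1) (1,0,2) (1,1,0) (1,1,1) (1,1,2)}
SC∖claimed = {(0,1,2)}

missing: T0.R0=0 T1.R0=1 T2.R0=2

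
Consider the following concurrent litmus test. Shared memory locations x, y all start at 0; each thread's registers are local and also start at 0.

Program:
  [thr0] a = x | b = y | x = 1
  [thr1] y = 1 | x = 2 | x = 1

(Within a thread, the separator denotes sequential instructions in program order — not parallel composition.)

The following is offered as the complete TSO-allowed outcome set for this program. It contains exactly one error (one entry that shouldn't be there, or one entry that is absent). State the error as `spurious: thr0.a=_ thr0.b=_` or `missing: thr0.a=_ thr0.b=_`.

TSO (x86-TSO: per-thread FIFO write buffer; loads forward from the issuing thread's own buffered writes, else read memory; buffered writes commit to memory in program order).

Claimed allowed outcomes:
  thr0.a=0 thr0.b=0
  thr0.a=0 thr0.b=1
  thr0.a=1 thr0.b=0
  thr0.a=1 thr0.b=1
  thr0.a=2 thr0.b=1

spurious: thr0.a=1 thr0.b=0

outcome vector order: (thr0.a,thr0.b)
TSO: 4 outcomes — {(0,0), (0,1), (1,1), (2,1)}
claimed∖TSO = {(1,0)}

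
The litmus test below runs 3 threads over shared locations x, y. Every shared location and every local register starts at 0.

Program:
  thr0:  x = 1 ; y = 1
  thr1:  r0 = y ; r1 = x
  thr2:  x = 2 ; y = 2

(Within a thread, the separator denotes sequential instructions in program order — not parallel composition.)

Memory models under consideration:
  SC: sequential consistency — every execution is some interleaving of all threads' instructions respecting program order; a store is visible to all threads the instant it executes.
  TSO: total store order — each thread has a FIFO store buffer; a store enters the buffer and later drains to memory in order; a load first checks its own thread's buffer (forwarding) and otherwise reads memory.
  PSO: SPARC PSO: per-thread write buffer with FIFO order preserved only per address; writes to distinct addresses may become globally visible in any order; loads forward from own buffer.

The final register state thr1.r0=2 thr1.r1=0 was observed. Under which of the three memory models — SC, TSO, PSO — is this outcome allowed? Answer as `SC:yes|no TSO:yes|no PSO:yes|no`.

outcome vector order: (thr1.r0,thr1.r1)
[SC] allowed = {0/0, 0/1, 0/2, 1/1, 1/2, 2/1, 2/2}
[TSO] allowed = {0/0, 0/1, 0/2, 1/1, 1/2, 2/1, 2/2}
[PSO] allowed = {0/0, 0/1, 0/2, 1/0, 1/1, 1/2, 2/0, 2/1, 2/2}
target 2/0 ∈ {PSO}

SC:no TSO:no PSO:yes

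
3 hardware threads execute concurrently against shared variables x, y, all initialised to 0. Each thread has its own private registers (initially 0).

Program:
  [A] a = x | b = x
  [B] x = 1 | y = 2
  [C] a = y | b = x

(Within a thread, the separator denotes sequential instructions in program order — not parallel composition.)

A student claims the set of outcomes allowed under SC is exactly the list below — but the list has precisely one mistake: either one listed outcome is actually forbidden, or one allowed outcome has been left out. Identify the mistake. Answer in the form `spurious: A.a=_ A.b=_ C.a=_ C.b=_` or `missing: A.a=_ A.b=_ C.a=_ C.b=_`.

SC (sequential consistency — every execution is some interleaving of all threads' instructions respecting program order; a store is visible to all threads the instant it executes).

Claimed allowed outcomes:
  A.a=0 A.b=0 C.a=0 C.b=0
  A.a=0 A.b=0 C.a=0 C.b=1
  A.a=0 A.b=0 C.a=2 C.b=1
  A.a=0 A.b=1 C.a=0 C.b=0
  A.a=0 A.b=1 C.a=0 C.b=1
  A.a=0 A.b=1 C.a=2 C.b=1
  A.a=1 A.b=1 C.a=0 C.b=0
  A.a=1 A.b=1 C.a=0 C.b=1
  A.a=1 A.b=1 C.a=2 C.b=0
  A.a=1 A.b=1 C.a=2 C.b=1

outcome vector order: (A.a,A.b,C.a,C.b)
[SC] allowed = {0000 0001 0021 0100 0101 0121 1100 1101 1121}
claimed∖SC = {1120}

spurious: A.a=1 A.b=1 C.a=2 C.b=0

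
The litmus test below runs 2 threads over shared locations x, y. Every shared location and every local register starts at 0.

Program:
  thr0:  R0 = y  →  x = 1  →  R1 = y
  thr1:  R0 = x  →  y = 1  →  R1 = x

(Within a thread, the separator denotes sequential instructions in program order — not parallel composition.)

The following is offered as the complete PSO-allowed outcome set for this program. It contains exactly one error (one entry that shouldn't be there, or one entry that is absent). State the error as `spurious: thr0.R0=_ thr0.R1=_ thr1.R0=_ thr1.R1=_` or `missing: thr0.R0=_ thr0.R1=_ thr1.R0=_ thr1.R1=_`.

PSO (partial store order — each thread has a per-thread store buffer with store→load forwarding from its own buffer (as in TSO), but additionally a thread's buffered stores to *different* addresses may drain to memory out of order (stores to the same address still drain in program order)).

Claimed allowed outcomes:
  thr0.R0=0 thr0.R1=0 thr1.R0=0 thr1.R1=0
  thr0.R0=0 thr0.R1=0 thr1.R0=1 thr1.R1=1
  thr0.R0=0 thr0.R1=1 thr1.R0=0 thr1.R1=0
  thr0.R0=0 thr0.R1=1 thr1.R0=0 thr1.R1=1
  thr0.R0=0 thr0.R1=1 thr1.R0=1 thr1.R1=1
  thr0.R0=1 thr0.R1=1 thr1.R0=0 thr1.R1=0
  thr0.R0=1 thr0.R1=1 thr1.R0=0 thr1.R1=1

outcome vector order: (thr0.R0,thr0.R1,thr1.R0,thr1.R1)
under PSO → 0/0/0/0, 0/0/0/1, 0/0/1/1, 0/1/0/0, 0/1/0/1, 0/1/1/1, 1/1/0/0, 1/1/0/1
PSO∖claimed = {0/0/0/1}

missing: thr0.R0=0 thr0.R1=0 thr1.R0=0 thr1.R1=1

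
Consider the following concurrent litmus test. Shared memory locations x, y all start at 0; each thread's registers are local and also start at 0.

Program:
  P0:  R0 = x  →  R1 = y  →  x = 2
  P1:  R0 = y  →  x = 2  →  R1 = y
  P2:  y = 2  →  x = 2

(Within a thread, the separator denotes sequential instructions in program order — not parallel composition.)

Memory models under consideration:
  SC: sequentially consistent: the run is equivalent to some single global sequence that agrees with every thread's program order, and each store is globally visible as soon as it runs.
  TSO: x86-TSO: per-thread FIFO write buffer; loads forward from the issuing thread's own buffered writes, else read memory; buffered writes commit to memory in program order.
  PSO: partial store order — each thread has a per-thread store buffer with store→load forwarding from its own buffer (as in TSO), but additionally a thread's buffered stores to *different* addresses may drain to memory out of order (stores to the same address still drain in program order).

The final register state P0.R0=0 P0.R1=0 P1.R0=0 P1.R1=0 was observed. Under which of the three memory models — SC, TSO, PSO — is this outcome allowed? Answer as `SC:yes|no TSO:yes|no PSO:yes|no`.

SC:yes TSO:yes PSO:yes

outcome vector order: (P0.R0,P0.R1,P1.R0,P1.R1)
[SC] allowed = {0000; 0002; 0022; 0200; 0202; 0222; 2000; 2002; 2200; 2202; 2222}
[TSO] allowed = {0000; 0002; 0022; 0200; 0202; 0222; 2000; 2002; 2200; 2202; 2222}
[PSO] allowed = {0000; 0002; 0022; 0200; 0202; 0222; 2000; 2002; 2022; 2200; 2202; 2222}
target 0000 ∈ {SC,TSO,PSO}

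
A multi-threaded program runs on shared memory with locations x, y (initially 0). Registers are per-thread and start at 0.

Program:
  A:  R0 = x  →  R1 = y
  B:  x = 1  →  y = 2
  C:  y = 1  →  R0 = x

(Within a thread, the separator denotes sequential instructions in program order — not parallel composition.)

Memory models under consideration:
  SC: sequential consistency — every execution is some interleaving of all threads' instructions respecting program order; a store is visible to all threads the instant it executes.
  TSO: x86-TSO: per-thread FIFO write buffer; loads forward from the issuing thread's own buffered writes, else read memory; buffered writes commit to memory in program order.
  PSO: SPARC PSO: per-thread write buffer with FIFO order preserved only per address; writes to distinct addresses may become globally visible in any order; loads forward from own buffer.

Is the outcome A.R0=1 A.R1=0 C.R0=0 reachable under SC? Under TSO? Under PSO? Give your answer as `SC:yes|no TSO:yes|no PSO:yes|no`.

SC:no TSO:yes PSO:yes

outcome vector order: (A.R0,A.R1,C.R0)
SC: 11 outcomes — {0/0/0; 0/0/1; 0/1/0; 0/1/1; 0/2/0; 0/2/1; 1/0/1; 1/1/0; 1/1/1; 1/2/0; 1/2/1}
TSO: 12 outcomes — {0/0/0; 0/0/1; 0/1/0; 0/1/1; 0/2/0; 0/2/1; 1/0/0; 1/0/1; 1/1/0; 1/1/1; 1/2/0; 1/2/1}
PSO: 12 outcomes — {0/0/0; 0/0/1; 0/1/0; 0/1/1; 0/2/0; 0/2/1; 1/0/0; 1/0/1; 1/1/0; 1/1/1; 1/2/0; 1/2/1}
target 1/0/0 ∈ {TSO,PSO}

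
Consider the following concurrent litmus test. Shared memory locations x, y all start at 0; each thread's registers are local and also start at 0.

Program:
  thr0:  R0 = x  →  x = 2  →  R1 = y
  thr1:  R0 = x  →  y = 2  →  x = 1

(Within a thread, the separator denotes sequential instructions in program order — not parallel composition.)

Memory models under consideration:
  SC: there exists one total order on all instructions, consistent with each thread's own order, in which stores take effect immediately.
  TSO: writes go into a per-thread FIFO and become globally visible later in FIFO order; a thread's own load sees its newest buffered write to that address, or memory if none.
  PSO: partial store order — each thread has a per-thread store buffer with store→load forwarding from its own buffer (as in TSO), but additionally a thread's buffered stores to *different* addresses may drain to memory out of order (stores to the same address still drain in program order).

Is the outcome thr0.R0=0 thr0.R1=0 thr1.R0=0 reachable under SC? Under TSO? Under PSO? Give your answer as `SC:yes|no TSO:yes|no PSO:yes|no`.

SC:yes TSO:yes PSO:yes

outcome vector order: (thr0.R0,thr0.R1,thr1.R0)
SC (5): (0,0,0) (0,0,2) (0,2,0) (0,2,2) (1,2,0)
TSO (5): (0,0,0) (0,0,2) (0,2,0) (0,2,2) (1,2,0)
PSO (6): (0,0,0) (0,0,2) (0,2,0) (0,2,2) (1,0,0) (1,2,0)
target (0,0,0) ∈ {SC,TSO,PSO}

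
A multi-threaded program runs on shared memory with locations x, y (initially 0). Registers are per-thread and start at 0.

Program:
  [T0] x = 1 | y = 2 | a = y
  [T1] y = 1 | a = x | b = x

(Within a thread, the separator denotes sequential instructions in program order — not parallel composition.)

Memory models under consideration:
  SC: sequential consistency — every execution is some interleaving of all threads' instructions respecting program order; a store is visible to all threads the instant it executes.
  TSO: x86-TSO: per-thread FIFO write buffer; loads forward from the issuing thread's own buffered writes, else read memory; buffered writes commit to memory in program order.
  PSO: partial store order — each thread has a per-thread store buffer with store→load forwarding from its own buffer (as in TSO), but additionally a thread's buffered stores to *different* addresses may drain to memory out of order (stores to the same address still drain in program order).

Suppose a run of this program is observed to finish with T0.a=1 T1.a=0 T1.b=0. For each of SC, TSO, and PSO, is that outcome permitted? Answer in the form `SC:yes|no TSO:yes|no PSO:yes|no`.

outcome vector order: (T0.a,T1.a,T1.b)
[SC] allowed = {(1,1,1) (2,0,0) (2,0,1) (2,1,1)}
[TSO] allowed = {(1,0,0) (1,0,1) (1,1,1) (2,0,0) (2,0,1) (2,1,1)}
[PSO] allowed = {(1,0,0) (1,0,1) (1,1,1) (2,0,0) (2,0,1) (2,1,1)}
target (1,0,0) ∈ {TSO,PSO}

SC:no TSO:yes PSO:yes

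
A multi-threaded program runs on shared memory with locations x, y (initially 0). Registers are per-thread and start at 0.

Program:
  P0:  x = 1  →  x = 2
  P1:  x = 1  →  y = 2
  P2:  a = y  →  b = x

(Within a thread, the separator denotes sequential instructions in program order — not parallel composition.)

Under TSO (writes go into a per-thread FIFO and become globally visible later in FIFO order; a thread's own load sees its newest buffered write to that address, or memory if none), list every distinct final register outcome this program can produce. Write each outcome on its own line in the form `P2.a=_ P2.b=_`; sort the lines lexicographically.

outcome vector order: (P2.a,P2.b)
|TSO outcomes| = 5

P2.a=0 P2.b=0
P2.a=0 P2.b=1
P2.a=0 P2.b=2
P2.a=2 P2.b=1
P2.a=2 P2.b=2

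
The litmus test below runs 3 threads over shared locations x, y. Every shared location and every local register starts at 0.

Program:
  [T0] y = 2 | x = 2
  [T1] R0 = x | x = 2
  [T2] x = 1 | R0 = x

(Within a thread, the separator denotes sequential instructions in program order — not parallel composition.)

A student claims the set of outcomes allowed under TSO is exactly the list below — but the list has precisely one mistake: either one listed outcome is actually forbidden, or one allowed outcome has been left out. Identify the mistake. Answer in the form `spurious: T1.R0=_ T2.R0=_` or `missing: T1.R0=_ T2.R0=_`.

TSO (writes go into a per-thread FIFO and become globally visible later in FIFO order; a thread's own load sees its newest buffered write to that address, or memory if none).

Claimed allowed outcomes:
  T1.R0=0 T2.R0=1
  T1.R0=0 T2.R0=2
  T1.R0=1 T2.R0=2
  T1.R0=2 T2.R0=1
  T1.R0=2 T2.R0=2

outcome vector order: (T1.R0,T2.R0)
TSO: 6 outcomes — {<0 1>, <0 2>, <1 1>, <1 2>, <2 1>, <2 2>}
TSO∖claimed = {<1 1>}

missing: T1.R0=1 T2.R0=1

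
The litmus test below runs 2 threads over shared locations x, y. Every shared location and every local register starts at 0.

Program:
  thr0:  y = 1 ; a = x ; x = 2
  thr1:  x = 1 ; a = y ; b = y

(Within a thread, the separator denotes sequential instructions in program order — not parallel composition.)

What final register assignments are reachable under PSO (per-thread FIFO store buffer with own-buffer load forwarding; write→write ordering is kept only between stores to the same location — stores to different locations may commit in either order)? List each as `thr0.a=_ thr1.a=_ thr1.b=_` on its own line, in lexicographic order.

outcome vector order: (thr0.a,thr1.a,thr1.b)
|PSO outcomes| = 6

thr0.a=0 thr1.a=0 thr1.b=0
thr0.a=0 thr1.a=0 thr1.b=1
thr0.a=0 thr1.a=1 thr1.b=1
thr0.a=1 thr1.a=0 thr1.b=0
thr0.a=1 thr1.a=0 thr1.b=1
thr0.a=1 thr1.a=1 thr1.b=1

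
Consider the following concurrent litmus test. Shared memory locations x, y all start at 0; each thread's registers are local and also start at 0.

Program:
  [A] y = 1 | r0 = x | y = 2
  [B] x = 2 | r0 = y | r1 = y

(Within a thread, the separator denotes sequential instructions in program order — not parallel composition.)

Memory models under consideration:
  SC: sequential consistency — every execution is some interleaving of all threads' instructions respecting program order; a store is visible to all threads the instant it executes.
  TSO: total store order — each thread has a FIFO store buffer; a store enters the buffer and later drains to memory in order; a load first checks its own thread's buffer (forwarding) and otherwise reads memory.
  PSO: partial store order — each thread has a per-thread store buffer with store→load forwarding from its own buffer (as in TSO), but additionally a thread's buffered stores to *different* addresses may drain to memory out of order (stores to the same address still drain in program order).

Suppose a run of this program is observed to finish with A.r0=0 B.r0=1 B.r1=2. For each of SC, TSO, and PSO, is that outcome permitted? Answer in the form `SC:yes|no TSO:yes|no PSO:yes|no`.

SC:yes TSO:yes PSO:yes

outcome vector order: (A.r0,B.r0,B.r1)
under SC → (0,1,1); (0,1,2); (0,2,2); (2,0,0); (2,0,1); (2,0,2); (2,1,1); (2,1,2); (2,2,2)
under TSO → (0,0,0); (0,0,1); (0,0,2); (0,1,1); (0,1,2); (0,2,2); (2,0,0); (2,0,1); (2,0,2); (2,1,1); (2,1,2); (2,2,2)
under PSO → (0,0,0); (0,0,1); (0,0,2); (0,1,1); (0,1,2); (0,2,2); (2,0,0); (2,0,1); (2,0,2); (2,1,1); (2,1,2); (2,2,2)
target (0,1,2) ∈ {SC,TSO,PSO}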